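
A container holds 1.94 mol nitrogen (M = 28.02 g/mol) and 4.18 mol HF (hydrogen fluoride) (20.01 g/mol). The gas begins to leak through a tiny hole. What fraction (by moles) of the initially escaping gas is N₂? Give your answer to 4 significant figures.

0.2817

Each component's effusion rate ∝ (its partial pressure)·(1/√M) ∝ n_i/√M_i.
So x_N₂ in the escaping gas = (n_N₂/√M_N₂) / Σ(n_i/√M_i)
= (1.94/√28.02) / (1.94/√28.02 + 4.18/√20.01) = 0.3665/(0.3665 + 0.9344) = 0.2817.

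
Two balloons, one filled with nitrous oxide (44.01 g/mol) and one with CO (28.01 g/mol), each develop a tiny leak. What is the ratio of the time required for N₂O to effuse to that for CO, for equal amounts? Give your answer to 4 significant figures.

By Graham's law, t_N₂O/t_CO = √(M_N₂O/M_CO) = √(44.01/28.01) = √1.571 = 1.253.

1.253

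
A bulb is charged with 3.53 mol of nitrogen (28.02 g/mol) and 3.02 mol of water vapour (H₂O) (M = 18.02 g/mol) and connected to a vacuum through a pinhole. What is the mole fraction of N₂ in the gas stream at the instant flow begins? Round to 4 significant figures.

Rate_i ∝ x_i/√M_i (Graham's law weighted by mole fraction), so the effusate composition follows n_i/√M_i.
Mole fraction of N₂ in the effusate = (n_N₂/√M_N₂) / (n_N₂/√M_N₂ + n_H₂O/√M_H₂O)
= (3.53/√28.02) / (3.53/√28.02 + 3.02/√18.02) = 0.6669/(0.6669 + 0.7114) = 0.4838.

0.4838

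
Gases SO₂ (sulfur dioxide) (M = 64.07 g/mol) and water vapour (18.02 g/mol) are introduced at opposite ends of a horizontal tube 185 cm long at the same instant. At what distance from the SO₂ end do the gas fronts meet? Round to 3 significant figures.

64.1 cm

Graham's law gives d_SO₂/d_H₂O = rate_SO₂/rate_H₂O = √(M_H₂O/M_SO₂) = √(18.02/64.07) = 0.5303.
With d_SO₂ + d_H₂O = 185 cm, d_H₂O = 185/(1 + 0.5303) = 120.9 cm.
d_SO₂ = 185 − 120.9 = 64.1 cm.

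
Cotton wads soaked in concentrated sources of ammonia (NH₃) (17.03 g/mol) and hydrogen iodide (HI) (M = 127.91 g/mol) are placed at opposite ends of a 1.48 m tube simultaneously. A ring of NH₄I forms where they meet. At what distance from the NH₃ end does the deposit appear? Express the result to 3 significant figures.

Graham's law gives d_NH₃/d_HI = rate_NH₃/rate_HI = √(M_HI/M_NH₃) = √(127.91/17.03) = 2.741.
With d_NH₃ + d_HI = 1.48 m, d_HI = 1.48/(1 + 2.741) = 0.3957 m.
d_NH₃ = 1.48 − 0.3957 = 1.08 m.

1.08 m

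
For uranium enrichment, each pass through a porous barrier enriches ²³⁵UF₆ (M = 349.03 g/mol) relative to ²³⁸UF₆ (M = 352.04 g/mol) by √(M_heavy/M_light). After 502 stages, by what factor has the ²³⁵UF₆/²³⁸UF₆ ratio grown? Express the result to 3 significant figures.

8.63

Overall factor = α^502 with α = √(352.04/349.03), i.e. (352.04/349.03)^(502/2).
= 1.00862^251 = 8.63.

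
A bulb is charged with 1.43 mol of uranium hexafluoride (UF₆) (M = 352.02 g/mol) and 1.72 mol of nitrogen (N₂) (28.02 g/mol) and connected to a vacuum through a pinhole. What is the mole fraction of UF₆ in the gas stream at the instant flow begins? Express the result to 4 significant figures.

Each component's effusion rate ∝ (its partial pressure)·(1/√M) ∝ n_i/√M_i.
x_UF₆(eff) = (n_UF₆/√M_UF₆) / (n_UF₆/√M_UF₆ + n_N₂/√M_N₂)
= (1.43/√352.02) / (1.43/√352.02 + 1.72/√28.02) = 0.07622/(0.07622 + 0.3249) = 0.1900.

0.1900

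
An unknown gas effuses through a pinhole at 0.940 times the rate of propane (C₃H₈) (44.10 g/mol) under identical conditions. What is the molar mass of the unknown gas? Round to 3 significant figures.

49.9 g/mol

Since effusion rate ∝ 1/√M, rate_X/rate_C₃H₈ = √(M_C₃H₈/M_X).
0.940 = √(44.10/M_X)
M_X = 44.10 / 0.940² = 44.10 / 0.8836 = 49.9 g/mol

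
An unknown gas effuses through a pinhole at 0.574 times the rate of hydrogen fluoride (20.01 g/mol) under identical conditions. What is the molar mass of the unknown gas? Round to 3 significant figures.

By Graham's law, rate_X/rate_HF = √(M_HF/M_X).
0.574 = √(20.01/M_X)
M_X = 20.01 / 0.574² = 20.01 / 0.3295 = 60.7 g/mol

60.7 g/mol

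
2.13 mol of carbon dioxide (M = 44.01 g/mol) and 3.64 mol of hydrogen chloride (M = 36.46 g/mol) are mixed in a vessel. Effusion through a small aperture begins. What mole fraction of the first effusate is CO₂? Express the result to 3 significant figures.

Rate_i ∝ x_i/√M_i (Graham's law weighted by mole fraction), so the effusate composition follows n_i/√M_i.
So x_CO₂ in the escaping gas = (n_CO₂/√M_CO₂) / Σ(n_i/√M_i)
= (2.13/√44.01) / (2.13/√44.01 + 3.64/√36.46) = 0.3211/(0.3211 + 0.6028) = 0.348.

0.348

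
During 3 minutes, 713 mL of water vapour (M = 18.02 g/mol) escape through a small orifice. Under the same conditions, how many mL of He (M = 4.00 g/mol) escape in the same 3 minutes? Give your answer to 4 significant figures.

Graham's law gives rate_He/rate_H₂O = √(M_H₂O/M_He) = √(18.02/4.00) = √4.505 = 2.122.
So the volume for He is 713 × 2.122 = 1513 mL.

1513 mL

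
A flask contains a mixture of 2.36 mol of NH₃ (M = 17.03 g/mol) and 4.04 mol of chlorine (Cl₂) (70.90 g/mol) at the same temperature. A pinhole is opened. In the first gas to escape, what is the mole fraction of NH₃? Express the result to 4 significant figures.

Effusion rate of each component ∝ n_i/√M_i (partial pressure × 1/√M).
So x_NH₃ in the escaping gas = (n_NH₃/√M_NH₃) / Σ(n_i/√M_i)
= (2.36/√17.03) / (2.36/√17.03 + 4.04/√70.90) = 0.5719/(0.5719 + 0.4798) = 0.5438.

0.5438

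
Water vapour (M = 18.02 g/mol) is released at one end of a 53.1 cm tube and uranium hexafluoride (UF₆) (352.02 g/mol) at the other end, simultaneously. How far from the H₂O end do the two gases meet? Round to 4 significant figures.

43.30 cm

In equal time, each gas travels a distance ∝ its rate ∝ 1/√M, so d_H₂O/d_UF₆ = √(M_UF₆/M_H₂O) = √(352.02/18.02) = 4.420.
With d_H₂O + d_UF₆ = 53.1 cm, d_UF₆ = 53.1/(1 + 4.420) = 9.797 cm.
d_H₂O = 53.1 − 9.797 = 43.30 cm.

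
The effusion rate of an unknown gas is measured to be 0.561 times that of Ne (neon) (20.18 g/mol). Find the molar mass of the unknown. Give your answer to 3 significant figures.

64.1 g/mol

Since effusion rate ∝ 1/√M, rate_X/rate_Ne = √(M_Ne/M_X).
0.561 = √(20.18/M_X)
M_X = 20.18 / 0.561² = 20.18 / 0.3147 = 64.1 g/mol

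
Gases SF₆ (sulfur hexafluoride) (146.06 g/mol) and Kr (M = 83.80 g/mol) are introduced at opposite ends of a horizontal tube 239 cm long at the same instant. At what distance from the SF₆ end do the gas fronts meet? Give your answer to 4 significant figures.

Graham's law gives d_SF₆/d_Kr = rate_SF₆/rate_Kr = √(M_Kr/M_SF₆) = √(83.80/146.06) = 0.7575.
With d_SF₆ + d_Kr = 239 cm, d_Kr = 239/(1 + 0.7575) = 136.0 cm.
d_SF₆ = 239 − 136.0 = 103.0 cm.

103.0 cm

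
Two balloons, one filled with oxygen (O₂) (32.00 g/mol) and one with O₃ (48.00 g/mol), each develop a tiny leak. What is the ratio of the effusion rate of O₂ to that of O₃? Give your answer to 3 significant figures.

1.22

Graham's law gives rate_O₂/rate_O₃ = √(M_O₃/M_O₂) = √(48.00/32.00) = √1.500 = 1.22.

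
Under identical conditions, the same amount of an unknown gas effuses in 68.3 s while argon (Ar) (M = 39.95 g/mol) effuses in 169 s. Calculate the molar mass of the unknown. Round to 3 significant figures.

Since effusion rate ∝ 1/√M, t_X/t_Ar = √(M_X/M_Ar).
68.3/169 = 0.4041 = √(M_X/39.95)
M_X = 39.95 × 0.4041² = 39.95 × 0.1633 = 6.53 g/mol

6.53 g/mol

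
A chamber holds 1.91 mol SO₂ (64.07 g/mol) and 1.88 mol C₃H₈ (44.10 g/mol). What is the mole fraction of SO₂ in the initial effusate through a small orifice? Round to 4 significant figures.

Rate_i ∝ x_i/√M_i (Graham's law weighted by mole fraction), so the effusate composition follows n_i/√M_i.
So x_SO₂ in the escaping gas = (n_SO₂/√M_SO₂) / Σ(n_i/√M_i)
= (1.91/√64.07) / (1.91/√64.07 + 1.88/√44.10) = 0.2386/(0.2386 + 0.2831) = 0.4574.

0.4574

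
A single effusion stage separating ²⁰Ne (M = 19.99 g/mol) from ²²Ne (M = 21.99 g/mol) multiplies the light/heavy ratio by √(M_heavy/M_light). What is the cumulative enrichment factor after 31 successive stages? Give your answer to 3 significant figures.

4.38

Each stage multiplies the ratio by α = √(21.99/19.99), so after 31 stages the overall factor is α^31 = (21.99/19.99)^(31/2).
= 1.10005^(31/2) = 4.38.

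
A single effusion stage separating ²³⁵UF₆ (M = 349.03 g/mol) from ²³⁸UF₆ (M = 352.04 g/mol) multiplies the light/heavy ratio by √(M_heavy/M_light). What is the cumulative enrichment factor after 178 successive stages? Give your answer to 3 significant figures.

After 178 stages the ratio has grown by (√(352.04/349.03))^178 = (352.04/349.03)^(178/2).
= 1.00862^89 = 2.15.

2.15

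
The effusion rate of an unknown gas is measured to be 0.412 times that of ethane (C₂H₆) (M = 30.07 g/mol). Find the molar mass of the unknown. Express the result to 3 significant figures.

Since effusion rate ∝ 1/√M, rate_X/rate_C₂H₆ = √(M_C₂H₆/M_X).
0.412 = √(30.07/M_X)
M_X = 30.07 / 0.412² = 30.07 / 0.1697 = 177 g/mol

177 g/mol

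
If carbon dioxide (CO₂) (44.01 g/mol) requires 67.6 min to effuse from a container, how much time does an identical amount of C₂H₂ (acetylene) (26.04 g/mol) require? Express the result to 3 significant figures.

By Graham's law, t_C₂H₂/t_CO₂ = √(M_C₂H₂/M_CO₂) = √(26.04/44.01) = √0.5917 = 0.7692.
So the time for C₂H₂ is 67.6 × 0.7692 = 52.0 min.

52.0 min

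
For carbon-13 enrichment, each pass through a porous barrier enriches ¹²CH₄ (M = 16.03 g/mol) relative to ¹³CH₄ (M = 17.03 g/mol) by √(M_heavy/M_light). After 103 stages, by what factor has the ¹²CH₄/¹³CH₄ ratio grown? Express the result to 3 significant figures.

22.6

Each stage multiplies the ratio by α = √(17.03/16.03), so after 103 stages the overall factor is α^103 = (17.03/16.03)^(103/2).
= 1.06238^(103/2) = 22.6.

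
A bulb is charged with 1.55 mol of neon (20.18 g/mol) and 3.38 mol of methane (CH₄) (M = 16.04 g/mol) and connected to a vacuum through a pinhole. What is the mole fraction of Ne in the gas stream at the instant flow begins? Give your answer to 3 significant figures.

0.290

Each component's effusion rate ∝ (its partial pressure)·(1/√M) ∝ n_i/√M_i.
So x_Ne in the escaping gas = (n_Ne/√M_Ne) / Σ(n_i/√M_i)
= (1.55/√20.18) / (1.55/√20.18 + 3.38/√16.04) = 0.3450/(0.3450 + 0.8439) = 0.290.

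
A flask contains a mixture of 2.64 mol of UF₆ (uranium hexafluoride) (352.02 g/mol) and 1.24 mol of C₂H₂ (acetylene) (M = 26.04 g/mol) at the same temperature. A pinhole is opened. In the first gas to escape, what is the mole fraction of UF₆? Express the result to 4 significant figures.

Rate_i ∝ x_i/√M_i (Graham's law weighted by mole fraction), so the effusate composition follows n_i/√M_i.
So x_UF₆ in the escaping gas = (n_UF₆/√M_UF₆) / Σ(n_i/√M_i)
= (2.64/√352.02) / (2.64/√352.02 + 1.24/√26.04) = 0.1407/(0.1407 + 0.2430) = 0.3667.

0.3667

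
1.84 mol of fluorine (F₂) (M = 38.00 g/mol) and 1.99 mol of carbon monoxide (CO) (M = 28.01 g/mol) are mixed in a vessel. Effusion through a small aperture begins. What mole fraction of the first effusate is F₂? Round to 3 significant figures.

0.443

Rate_i ∝ x_i/√M_i (Graham's law weighted by mole fraction), so the effusate composition follows n_i/√M_i.
x_F₂(eff) = (n_F₂/√M_F₂) / (n_F₂/√M_F₂ + n_CO/√M_CO)
= (1.84/√38.00) / (1.84/√38.00 + 1.99/√28.01) = 0.2985/(0.2985 + 0.3760) = 0.443.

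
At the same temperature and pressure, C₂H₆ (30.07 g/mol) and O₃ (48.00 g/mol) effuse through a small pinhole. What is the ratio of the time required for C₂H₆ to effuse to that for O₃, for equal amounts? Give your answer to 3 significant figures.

0.791

Since effusion rate ∝ 1/√M, t_C₂H₆/t_O₃ = √(M_C₂H₆/M_O₃) = √(30.07/48.00) = √0.6265 = 0.791.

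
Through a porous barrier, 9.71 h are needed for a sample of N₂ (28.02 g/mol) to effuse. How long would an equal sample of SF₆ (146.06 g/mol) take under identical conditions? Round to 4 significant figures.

22.17 h

Graham's law gives t_SF₆/t_N₂ = √(M_SF₆/M_N₂) = √(146.06/28.02) = √5.213 = 2.283.
So the time for SF₆ is 9.71 × 2.283 = 22.17 h.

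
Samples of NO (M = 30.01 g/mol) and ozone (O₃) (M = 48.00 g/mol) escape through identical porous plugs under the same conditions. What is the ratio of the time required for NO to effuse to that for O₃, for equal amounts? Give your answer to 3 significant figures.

Graham's law gives t_NO/t_O₃ = √(M_NO/M_O₃) = √(30.01/48.00) = √0.6252 = 0.791.

0.791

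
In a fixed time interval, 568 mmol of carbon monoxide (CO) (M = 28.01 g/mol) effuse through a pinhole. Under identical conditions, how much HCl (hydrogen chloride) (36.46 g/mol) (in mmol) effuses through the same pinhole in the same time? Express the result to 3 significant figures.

By Graham's law, rate_HCl/rate_CO = √(M_CO/M_HCl) = √(28.01/36.46) = √0.7682 = 0.8765.
So the amount for HCl is 568 × 0.8765 = 498 mmol.

498 mmol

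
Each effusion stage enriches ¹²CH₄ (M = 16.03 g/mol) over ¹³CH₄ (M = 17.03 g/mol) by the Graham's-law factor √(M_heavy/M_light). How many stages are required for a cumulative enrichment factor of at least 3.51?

42

Single-stage factor α = √(17.03/16.03), so ln α = ½ ln(1.06238) = 0.03026.
Need α^N ≥ 3.51 ⇒ N ≥ ln(3.51) / ln α = 1.256 / 0.03026 = 41.50.
So at least 42 stages are needed.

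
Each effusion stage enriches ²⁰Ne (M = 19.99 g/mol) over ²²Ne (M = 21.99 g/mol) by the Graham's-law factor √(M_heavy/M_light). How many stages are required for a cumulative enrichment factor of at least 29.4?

Single-stage factor α = √(21.99/19.99), so ln α = ½ ln(1.10005) = 0.04768.
Need α^N ≥ 29.4 ⇒ N ≥ ln(29.4) / ln α = 3.381 / 0.04768 = 70.91.
Minimum whole number of stages: N = 71.

71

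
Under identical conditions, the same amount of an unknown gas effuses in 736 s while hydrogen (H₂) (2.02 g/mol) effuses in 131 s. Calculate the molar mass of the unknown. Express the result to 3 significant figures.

From Graham's law, t_X/t_H₂ = √(M_X/M_H₂).
736/131 = 5.618 = √(M_X/2.02)
M_X = 2.02 × 5.618² = 2.02 × 31.57 = 63.8 g/mol

63.8 g/mol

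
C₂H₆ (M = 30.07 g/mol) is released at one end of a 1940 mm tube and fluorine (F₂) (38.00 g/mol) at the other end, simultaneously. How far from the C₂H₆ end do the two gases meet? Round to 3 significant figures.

1030 mm

Graham's law gives d_C₂H₆/d_F₂ = rate_C₂H₆/rate_F₂ = √(M_F₂/M_C₂H₆) = √(38.00/30.07) = 1.124.
With d_C₂H₆ + d_F₂ = 1940 mm, d_F₂ = 1940/(1 + 1.124) = 913.3 mm.
d_C₂H₆ = 1940 − 913.3 = 1030 mm.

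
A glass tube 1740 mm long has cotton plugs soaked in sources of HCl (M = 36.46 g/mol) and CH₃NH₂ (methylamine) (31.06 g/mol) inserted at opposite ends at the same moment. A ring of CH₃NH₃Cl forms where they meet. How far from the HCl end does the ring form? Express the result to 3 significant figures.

Graham's law gives d_HCl/d_CH₃NH₂ = rate_HCl/rate_CH₃NH₂ = √(M_CH₃NH₂/M_HCl) = √(31.06/36.46) = 0.9230.
With d_HCl + d_CH₃NH₂ = 1740 mm, d_CH₃NH₂ = 1740/(1 + 0.9230) = 904.8 mm.
d_HCl = 1740 − 904.8 = 835 mm.

835 mm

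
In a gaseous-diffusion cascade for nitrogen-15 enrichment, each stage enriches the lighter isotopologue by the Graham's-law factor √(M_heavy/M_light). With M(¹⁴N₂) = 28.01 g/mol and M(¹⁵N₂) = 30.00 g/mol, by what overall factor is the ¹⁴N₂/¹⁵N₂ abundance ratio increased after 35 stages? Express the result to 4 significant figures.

After 35 stages the ratio has grown by (√(30.00/28.01))^35 = (30.00/28.01)^(35/2).
= 1.07105^(35/2) = 3.324.

3.324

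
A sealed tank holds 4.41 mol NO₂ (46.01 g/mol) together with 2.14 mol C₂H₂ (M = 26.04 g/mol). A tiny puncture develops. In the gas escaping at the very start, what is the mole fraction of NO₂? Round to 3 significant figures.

0.608

The effusion rate of species i is ∝ p_i/√M_i ∝ n_i/√M_i.
Mole fraction of NO₂ in the effusate = (n_NO₂/√M_NO₂) / (n_NO₂/√M_NO₂ + n_C₂H₂/√M_C₂H₂)
= (4.41/√46.01) / (4.41/√46.01 + 2.14/√26.04) = 0.6501/(0.6501 + 0.4194) = 0.608.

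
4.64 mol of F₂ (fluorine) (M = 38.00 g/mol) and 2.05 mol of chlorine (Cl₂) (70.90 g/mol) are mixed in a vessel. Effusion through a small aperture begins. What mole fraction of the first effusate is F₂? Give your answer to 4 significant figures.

Effusion rate of each component ∝ n_i/√M_i (partial pressure × 1/√M).
So x_F₂ in the escaping gas = (n_F₂/√M_F₂) / Σ(n_i/√M_i)
= (4.64/√38.00) / (4.64/√38.00 + 2.05/√70.90) = 0.7527/(0.7527 + 0.2435) = 0.7556.

0.7556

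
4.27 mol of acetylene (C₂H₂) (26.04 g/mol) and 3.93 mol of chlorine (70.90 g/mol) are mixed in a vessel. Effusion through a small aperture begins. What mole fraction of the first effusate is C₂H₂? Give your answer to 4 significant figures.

0.6419

The effusion rate of species i is ∝ p_i/√M_i ∝ n_i/√M_i.
Mole fraction of C₂H₂ in the effusate = (n_C₂H₂/√M_C₂H₂) / (n_C₂H₂/√M_C₂H₂ + n_Cl₂/√M_Cl₂)
= (4.27/√26.04) / (4.27/√26.04 + 3.93/√70.90) = 0.8368/(0.8368 + 0.4667) = 0.6419.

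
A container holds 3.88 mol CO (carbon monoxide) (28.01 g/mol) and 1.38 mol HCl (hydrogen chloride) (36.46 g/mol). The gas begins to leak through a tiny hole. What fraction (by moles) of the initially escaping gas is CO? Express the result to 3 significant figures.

The effusion rate of species i is ∝ p_i/√M_i ∝ n_i/√M_i.
Mole fraction of CO in the effusate = (n_CO/√M_CO) / (n_CO/√M_CO + n_HCl/√M_HCl)
= (3.88/√28.01) / (3.88/√28.01 + 1.38/√36.46) = 0.7331/(0.7331 + 0.2285) = 0.762.

0.762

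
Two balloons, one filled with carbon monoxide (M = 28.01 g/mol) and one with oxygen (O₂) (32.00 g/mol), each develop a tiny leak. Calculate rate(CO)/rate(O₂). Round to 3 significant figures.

Since effusion rate ∝ 1/√M, rate_CO/rate_O₂ = √(M_O₂/M_CO) = √(32.00/28.01) = √1.142 = 1.07.

1.07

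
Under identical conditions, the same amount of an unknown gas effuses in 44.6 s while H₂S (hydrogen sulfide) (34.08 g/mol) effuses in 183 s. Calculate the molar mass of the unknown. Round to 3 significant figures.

Using Graham's law: t_X/t_H₂S = √(M_X/M_H₂S).
44.6/183 = 0.2437 = √(M_X/34.08)
M_X = 34.08 × 0.2437² = 34.08 × 0.05940 = 2.02 g/mol

2.02 g/mol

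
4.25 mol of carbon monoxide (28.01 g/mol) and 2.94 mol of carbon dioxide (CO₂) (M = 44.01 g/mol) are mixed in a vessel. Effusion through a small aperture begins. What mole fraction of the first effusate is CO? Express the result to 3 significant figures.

Rate_i ∝ x_i/√M_i (Graham's law weighted by mole fraction), so the effusate composition follows n_i/√M_i.
x_CO(eff) = (n_CO/√M_CO) / (n_CO/√M_CO + n_CO₂/√M_CO₂)
= (4.25/√28.01) / (4.25/√28.01 + 2.94/√44.01) = 0.8030/(0.8030 + 0.4432) = 0.644.

0.644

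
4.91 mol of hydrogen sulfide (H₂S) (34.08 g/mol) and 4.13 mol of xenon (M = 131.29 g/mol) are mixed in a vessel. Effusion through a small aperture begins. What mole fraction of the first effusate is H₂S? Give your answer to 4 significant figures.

0.7000

Each component's effusion rate ∝ (its partial pressure)·(1/√M) ∝ n_i/√M_i.
Mole fraction of H₂S in the effusate = (n_H₂S/√M_H₂S) / (n_H₂S/√M_H₂S + n_Xe/√M_Xe)
= (4.91/√34.08) / (4.91/√34.08 + 4.13/√131.29) = 0.8411/(0.8411 + 0.3604) = 0.7000.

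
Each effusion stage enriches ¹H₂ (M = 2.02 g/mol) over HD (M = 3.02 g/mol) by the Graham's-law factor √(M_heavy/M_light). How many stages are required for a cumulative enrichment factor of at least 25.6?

17

Per stage α = (3.02/2.02)^(1/2) = 1.49505^0.5, giving ln α = 0.2011.
Need α^N ≥ 25.6 ⇒ N ≥ ln(25.6) / ln α = 3.243 / 0.2011 = 16.13.
Minimum whole number of stages: N = 17.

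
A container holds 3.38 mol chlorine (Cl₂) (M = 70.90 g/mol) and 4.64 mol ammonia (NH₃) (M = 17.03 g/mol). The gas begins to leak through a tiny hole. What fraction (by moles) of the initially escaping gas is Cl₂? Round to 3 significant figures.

0.263

Effusion rate of each component ∝ n_i/√M_i (partial pressure × 1/√M).
So x_Cl₂ in the escaping gas = (n_Cl₂/√M_Cl₂) / Σ(n_i/√M_i)
= (3.38/√70.90) / (3.38/√70.90 + 4.64/√17.03) = 0.4014/(0.4014 + 1.124) = 0.263.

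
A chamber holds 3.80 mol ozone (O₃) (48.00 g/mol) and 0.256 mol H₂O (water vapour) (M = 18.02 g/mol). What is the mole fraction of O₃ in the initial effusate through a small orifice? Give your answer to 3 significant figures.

0.901

Rate_i ∝ x_i/√M_i (Graham's law weighted by mole fraction), so the effusate composition follows n_i/√M_i.
x_O₃(eff) = (n_O₃/√M_O₃) / (n_O₃/√M_O₃ + n_H₂O/√M_H₂O)
= (3.80/√48.00) / (3.80/√48.00 + 0.256/√18.02) = 0.5485/(0.5485 + 0.06031) = 0.901.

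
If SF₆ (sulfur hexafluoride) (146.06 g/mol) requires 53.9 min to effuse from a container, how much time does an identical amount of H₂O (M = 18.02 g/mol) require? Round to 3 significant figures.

From Graham's law, t_H₂O/t_SF₆ = √(M_H₂O/M_SF₆) = √(18.02/146.06) = √0.1234 = 0.3512.
So the time for H₂O is 53.9 × 0.3512 = 18.9 min.

18.9 min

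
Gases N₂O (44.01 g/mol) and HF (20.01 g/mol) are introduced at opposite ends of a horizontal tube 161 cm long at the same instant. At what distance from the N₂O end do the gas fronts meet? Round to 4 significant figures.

64.84 cm

The fronts meet when d_N₂O + d_HF = L with d_N₂O/d_HF = √(M_HF/M_N₂O) (Graham's law). Here √(M_HF/M_N₂O) = √(20.01/44.01) = 0.6743.
With d_N₂O + d_HF = 161 cm, d_HF = 161/(1 + 0.6743) = 96.16 cm.
d_N₂O = 161 − 96.16 = 64.84 cm.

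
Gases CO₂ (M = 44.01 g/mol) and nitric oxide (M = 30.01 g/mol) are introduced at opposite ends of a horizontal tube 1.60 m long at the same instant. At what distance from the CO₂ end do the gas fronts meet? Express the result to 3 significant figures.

Distances travelled in equal time are proportional to diffusion rates, so d_CO₂/d_NO = √(M_NO/M_CO₂) = √(30.01/44.01) = 0.8258.
With d_CO₂ + d_NO = 1.60 m, d_NO = 1.60/(1 + 0.8258) = 0.8763 m.
d_CO₂ = 1.60 − 0.8763 = 0.724 m.

0.724 m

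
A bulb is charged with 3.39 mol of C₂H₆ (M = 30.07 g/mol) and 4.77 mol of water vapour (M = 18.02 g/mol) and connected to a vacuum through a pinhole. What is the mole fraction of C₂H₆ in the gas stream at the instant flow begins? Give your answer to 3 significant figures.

0.355

The effusion rate of species i is ∝ p_i/√M_i ∝ n_i/√M_i.
Mole fraction of C₂H₆ in the effusate = (n_C₂H₆/√M_C₂H₆) / (n_C₂H₆/√M_C₂H₆ + n_H₂O/√M_H₂O)
= (3.39/√30.07) / (3.39/√30.07 + 4.77/√18.02) = 0.6182/(0.6182 + 1.124) = 0.355.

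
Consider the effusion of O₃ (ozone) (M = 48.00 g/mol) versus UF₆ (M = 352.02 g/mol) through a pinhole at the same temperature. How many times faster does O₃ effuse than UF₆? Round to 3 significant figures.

2.71

From Graham's law, rate_O₃/rate_UF₆ = √(M_UF₆/M_O₃) = √(352.02/48.00) = √7.334 = 2.71.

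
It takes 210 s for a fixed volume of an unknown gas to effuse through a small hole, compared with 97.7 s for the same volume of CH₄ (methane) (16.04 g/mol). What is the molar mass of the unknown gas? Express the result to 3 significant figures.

74.1 g/mol

Since effusion rate ∝ 1/√M, t_X/t_CH₄ = √(M_X/M_CH₄).
210/97.7 = 2.149 = √(M_X/16.04)
M_X = 16.04 × 2.149² = 16.04 × 4.620 = 74.1 g/mol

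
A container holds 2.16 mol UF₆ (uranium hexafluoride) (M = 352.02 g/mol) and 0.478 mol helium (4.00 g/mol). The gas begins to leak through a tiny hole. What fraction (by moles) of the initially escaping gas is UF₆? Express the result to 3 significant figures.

Each component's effusion rate ∝ (its partial pressure)·(1/√M) ∝ n_i/√M_i.
So x_UF₆ in the escaping gas = (n_UF₆/√M_UF₆) / Σ(n_i/√M_i)
= (2.16/√352.02) / (2.16/√352.02 + 0.478/√4.00) = 0.1151/(0.1151 + 0.2390) = 0.325.

0.325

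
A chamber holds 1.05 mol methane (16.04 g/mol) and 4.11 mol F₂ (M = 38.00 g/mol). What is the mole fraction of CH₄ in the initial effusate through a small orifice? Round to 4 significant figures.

Each component's effusion rate ∝ (its partial pressure)·(1/√M) ∝ n_i/√M_i.
Mole fraction of CH₄ in the effusate = (n_CH₄/√M_CH₄) / (n_CH₄/√M_CH₄ + n_F₂/√M_F₂)
= (1.05/√16.04) / (1.05/√16.04 + 4.11/√38.00) = 0.2622/(0.2622 + 0.6667) = 0.2822.

0.2822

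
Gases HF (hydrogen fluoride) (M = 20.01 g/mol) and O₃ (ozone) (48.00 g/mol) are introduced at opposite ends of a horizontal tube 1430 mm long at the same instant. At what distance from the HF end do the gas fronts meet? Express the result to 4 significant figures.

869.0 mm

The fronts meet when d_HF + d_O₃ = L with d_HF/d_O₃ = √(M_O₃/M_HF) (Graham's law). Here √(M_O₃/M_HF) = √(48.00/20.01) = 1.549.
With d_HF + d_O₃ = 1430 mm, d_O₃ = 1430/(1 + 1.549) = 561.0 mm.
d_HF = 1430 − 561.0 = 869.0 mm.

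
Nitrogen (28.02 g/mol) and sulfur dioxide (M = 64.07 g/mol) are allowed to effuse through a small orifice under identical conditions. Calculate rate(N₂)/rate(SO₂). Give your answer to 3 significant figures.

Since effusion rate ∝ 1/√M, rate_N₂/rate_SO₂ = √(M_SO₂/M_N₂) = √(64.07/28.02) = √2.287 = 1.51.

1.51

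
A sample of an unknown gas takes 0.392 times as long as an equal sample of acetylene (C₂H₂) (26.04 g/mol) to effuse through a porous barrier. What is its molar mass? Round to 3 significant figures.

4.00 g/mol

Graham's law gives t_X/t_C₂H₂ = √(M_X/M_C₂H₂).
0.392 = √(M_X/26.04)
M_X = 26.04 × 0.392² = 26.04 × 0.1537 = 4.00 g/mol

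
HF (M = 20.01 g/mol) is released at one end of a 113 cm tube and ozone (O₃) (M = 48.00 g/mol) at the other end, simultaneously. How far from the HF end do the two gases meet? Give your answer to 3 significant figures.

The fronts meet when d_HF + d_O₃ = L with d_HF/d_O₃ = √(M_O₃/M_HF) (Graham's law). Here √(M_O₃/M_HF) = √(48.00/20.01) = 1.549.
With d_HF + d_O₃ = 113 cm, d_O₃ = 113/(1 + 1.549) = 44.33 cm.
d_HF = 113 − 44.33 = 68.7 cm.

68.7 cm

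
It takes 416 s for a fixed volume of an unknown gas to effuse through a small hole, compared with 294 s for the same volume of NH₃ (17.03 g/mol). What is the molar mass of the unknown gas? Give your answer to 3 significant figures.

Graham's law gives t_X/t_NH₃ = √(M_X/M_NH₃).
416/294 = 1.415 = √(M_X/17.03)
M_X = 17.03 × 1.415² = 17.03 × 2.002 = 34.1 g/mol

34.1 g/mol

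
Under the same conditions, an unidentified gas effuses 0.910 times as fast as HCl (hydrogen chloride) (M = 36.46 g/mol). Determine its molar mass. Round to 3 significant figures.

Since effusion rate ∝ 1/√M, rate_X/rate_HCl = √(M_HCl/M_X).
0.910 = √(36.46/M_X)
M_X = 36.46 / 0.910² = 36.46 / 0.8281 = 44.0 g/mol

44.0 g/mol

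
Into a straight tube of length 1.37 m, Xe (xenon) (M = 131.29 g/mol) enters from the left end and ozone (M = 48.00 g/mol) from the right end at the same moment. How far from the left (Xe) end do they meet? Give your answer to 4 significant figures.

0.5162 m

Distances travelled in equal time are proportional to diffusion rates, so d_Xe/d_O₃ = √(M_O₃/M_Xe) = √(48.00/131.29) = 0.6047.
With d_Xe + d_O₃ = 1.37 m, d_O₃ = 1.37/(1 + 0.6047) = 0.8538 m.
d_Xe = 1.37 − 0.8538 = 0.5162 m.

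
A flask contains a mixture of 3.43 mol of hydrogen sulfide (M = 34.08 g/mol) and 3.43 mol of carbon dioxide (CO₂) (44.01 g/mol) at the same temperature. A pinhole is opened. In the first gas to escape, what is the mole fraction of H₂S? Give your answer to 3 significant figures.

0.532

The effusion rate of species i is ∝ p_i/√M_i ∝ n_i/√M_i.
So x_H₂S in the escaping gas = (n_H₂S/√M_H₂S) / Σ(n_i/√M_i)
= (3.43/√34.08) / (3.43/√34.08 + 3.43/√44.01) = 0.5875/(0.5875 + 0.5170) = 0.532.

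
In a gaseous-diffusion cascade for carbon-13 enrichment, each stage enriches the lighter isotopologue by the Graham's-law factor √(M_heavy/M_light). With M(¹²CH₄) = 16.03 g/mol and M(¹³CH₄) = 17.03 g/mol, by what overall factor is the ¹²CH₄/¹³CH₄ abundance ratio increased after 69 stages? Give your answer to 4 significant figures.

8.067

After 69 stages the ratio has grown by (√(17.03/16.03))^69 = (17.03/16.03)^(69/2).
= 1.06238^(69/2) = 8.067.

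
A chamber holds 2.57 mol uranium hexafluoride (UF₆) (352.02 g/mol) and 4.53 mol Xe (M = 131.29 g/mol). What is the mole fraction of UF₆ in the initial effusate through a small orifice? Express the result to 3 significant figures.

Effusion rate of each component ∝ n_i/√M_i (partial pressure × 1/√M).
x_UF₆(eff) = (n_UF₆/√M_UF₆) / (n_UF₆/√M_UF₆ + n_Xe/√M_Xe)
= (2.57/√352.02) / (2.57/√352.02 + 4.53/√131.29) = 0.1370/(0.1370 + 0.3954) = 0.257.

0.257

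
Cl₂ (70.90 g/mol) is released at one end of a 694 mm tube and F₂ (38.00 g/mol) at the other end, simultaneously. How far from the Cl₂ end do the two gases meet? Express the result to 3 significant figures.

Graham's law gives d_Cl₂/d_F₂ = rate_Cl₂/rate_F₂ = √(M_F₂/M_Cl₂) = √(38.00/70.90) = 0.7321.
With d_Cl₂ + d_F₂ = 694 mm, d_F₂ = 694/(1 + 0.7321) = 400.7 mm.
d_Cl₂ = 694 − 400.7 = 293 mm.

293 mm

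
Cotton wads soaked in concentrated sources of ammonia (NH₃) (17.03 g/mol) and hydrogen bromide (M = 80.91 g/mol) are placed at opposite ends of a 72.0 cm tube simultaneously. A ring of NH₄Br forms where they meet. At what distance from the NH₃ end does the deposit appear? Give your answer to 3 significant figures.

The fronts meet when d_NH₃ + d_HBr = L with d_NH₃/d_HBr = √(M_HBr/M_NH₃) (Graham's law). Here √(M_HBr/M_NH₃) = √(80.91/17.03) = 2.180.
With d_NH₃ + d_HBr = 72.0 cm, d_HBr = 72.0/(1 + 2.180) = 22.64 cm.
d_NH₃ = 72.0 − 22.64 = 49.4 cm.

49.4 cm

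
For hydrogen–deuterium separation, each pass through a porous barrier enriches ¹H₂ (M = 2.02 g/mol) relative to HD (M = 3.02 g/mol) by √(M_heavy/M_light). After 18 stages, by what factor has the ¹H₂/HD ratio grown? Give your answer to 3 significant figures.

Overall factor = α^18 with α = √(3.02/2.02), i.e. (3.02/2.02)^(18/2).
= 1.49505^9 = 37.3.

37.3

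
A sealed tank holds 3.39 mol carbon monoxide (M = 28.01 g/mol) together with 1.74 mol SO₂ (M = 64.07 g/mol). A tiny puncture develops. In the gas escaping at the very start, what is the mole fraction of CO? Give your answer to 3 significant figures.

0.747

The effusion rate of species i is ∝ p_i/√M_i ∝ n_i/√M_i.
x_CO(eff) = (n_CO/√M_CO) / (n_CO/√M_CO + n_SO₂/√M_SO₂)
= (3.39/√28.01) / (3.39/√28.01 + 1.74/√64.07) = 0.6405/(0.6405 + 0.2174) = 0.747.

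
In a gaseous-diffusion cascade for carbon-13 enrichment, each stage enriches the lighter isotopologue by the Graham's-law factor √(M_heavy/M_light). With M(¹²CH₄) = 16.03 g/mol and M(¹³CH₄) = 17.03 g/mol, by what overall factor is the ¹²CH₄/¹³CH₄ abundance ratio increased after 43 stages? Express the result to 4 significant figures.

3.673

After 43 stages the ratio has grown by (√(17.03/16.03))^43 = (17.03/16.03)^(43/2).
= 1.06238^(43/2) = 3.673.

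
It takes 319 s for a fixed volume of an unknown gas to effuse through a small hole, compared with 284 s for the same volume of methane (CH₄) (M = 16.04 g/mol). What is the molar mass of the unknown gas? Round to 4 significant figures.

Graham's law gives t_X/t_CH₄ = √(M_X/M_CH₄).
319/284 = 1.123 = √(M_X/16.04)
M_X = 16.04 × 1.123² = 16.04 × 1.262 = 20.24 g/mol

20.24 g/mol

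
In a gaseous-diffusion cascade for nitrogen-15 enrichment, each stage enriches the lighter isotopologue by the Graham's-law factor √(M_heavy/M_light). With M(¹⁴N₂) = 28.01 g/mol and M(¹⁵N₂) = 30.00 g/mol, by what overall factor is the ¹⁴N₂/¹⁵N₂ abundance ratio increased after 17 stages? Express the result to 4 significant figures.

The single-stage factor is √(M_heavy/M_light), so 17 stages give [√(30.00/28.01)]^17 = (30.00/28.01)^(17/2).
= 1.07105^(17/2) = 1.792.

1.792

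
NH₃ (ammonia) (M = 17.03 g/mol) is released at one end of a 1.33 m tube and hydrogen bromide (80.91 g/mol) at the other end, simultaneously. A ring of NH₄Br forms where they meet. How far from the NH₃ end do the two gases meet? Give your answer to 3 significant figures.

In equal time, each gas travels a distance ∝ its rate ∝ 1/√M, so d_NH₃/d_HBr = √(M_HBr/M_NH₃) = √(80.91/17.03) = 2.180.
With d_NH₃ + d_HBr = 1.33 m, d_HBr = 1.33/(1 + 2.180) = 0.4183 m.
d_NH₃ = 1.33 − 0.4183 = 0.912 m.

0.912 m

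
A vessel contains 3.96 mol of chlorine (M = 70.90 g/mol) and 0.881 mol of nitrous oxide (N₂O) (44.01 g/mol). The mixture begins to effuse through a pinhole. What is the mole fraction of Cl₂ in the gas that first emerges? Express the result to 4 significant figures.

Effusion rate of each component ∝ n_i/√M_i (partial pressure × 1/√M).
So x_Cl₂ in the escaping gas = (n_Cl₂/√M_Cl₂) / Σ(n_i/√M_i)
= (3.96/√70.90) / (3.96/√70.90 + 0.881/√44.01) = 0.4703/(0.4703 + 0.1328) = 0.7798.

0.7798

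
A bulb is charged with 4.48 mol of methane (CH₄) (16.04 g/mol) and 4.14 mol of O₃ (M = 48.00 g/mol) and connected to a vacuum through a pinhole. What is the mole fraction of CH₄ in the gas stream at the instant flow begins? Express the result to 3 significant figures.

Effusion rate of each component ∝ n_i/√M_i (partial pressure × 1/√M).
x_CH₄(eff) = (n_CH₄/√M_CH₄) / (n_CH₄/√M_CH₄ + n_O₃/√M_O₃)
= (4.48/√16.04) / (4.48/√16.04 + 4.14/√48.00) = 1.119/(1.119 + 0.5976) = 0.652.

0.652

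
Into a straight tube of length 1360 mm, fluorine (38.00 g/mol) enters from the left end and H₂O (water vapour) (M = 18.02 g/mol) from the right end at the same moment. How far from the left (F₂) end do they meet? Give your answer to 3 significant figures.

Distances travelled in equal time are proportional to diffusion rates, so d_F₂/d_H₂O = √(M_H₂O/M_F₂) = √(18.02/38.00) = 0.6886.
With d_F₂ + d_H₂O = 1360 mm, d_H₂O = 1360/(1 + 0.6886) = 805.4 mm.
d_F₂ = 1360 − 805.4 = 555 mm.

555 mm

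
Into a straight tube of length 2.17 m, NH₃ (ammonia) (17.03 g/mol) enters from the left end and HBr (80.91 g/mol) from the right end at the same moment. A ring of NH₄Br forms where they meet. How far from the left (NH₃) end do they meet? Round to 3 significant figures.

Distances travelled in equal time are proportional to diffusion rates, so d_NH₃/d_HBr = √(M_HBr/M_NH₃) = √(80.91/17.03) = 2.180.
With d_NH₃ + d_HBr = 2.17 m, d_HBr = 2.17/(1 + 2.180) = 0.6825 m.
d_NH₃ = 2.17 − 0.6825 = 1.49 m.

1.49 m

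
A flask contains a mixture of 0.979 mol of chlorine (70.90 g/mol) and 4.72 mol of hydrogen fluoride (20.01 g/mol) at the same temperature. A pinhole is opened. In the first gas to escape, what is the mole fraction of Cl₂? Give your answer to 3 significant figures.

0.0993

Effusion rate of each component ∝ n_i/√M_i (partial pressure × 1/√M).
x_Cl₂(eff) = (n_Cl₂/√M_Cl₂) / (n_Cl₂/√M_Cl₂ + n_HF/√M_HF)
= (0.979/√70.90) / (0.979/√70.90 + 4.72/√20.01) = 0.1163/(0.1163 + 1.055) = 0.0993.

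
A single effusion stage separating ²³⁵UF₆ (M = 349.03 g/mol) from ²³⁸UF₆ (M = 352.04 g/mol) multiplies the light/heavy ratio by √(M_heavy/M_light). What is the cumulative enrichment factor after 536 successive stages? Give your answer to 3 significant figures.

9.99

After 536 stages the ratio has grown by (√(352.04/349.03))^536 = (352.04/349.03)^(536/2).
= 1.00862^268 = 9.99.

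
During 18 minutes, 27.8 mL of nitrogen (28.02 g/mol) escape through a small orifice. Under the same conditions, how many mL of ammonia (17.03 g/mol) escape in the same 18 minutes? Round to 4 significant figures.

Using Graham's law: rate_NH₃/rate_N₂ = √(M_N₂/M_NH₃) = √(28.02/17.03) = √1.645 = 1.283.
So the volume for NH₃ is 27.8 × 1.283 = 35.66 mL.

35.66 mL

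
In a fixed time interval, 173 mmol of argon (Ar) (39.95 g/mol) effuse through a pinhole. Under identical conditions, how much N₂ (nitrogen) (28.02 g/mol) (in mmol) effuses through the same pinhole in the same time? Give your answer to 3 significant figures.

207 mmol

Using Graham's law: rate_N₂/rate_Ar = √(M_Ar/M_N₂) = √(39.95/28.02) = √1.426 = 1.194.
So the amount for N₂ is 173 × 1.194 = 207 mmol.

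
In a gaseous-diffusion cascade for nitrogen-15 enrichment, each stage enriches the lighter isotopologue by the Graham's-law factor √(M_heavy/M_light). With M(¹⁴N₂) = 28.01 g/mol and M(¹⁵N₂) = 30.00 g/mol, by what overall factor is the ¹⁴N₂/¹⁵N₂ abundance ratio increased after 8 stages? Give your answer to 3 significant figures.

Overall factor = α^8 with α = √(30.00/28.01), i.e. (30.00/28.01)^(8/2).
= 1.07105^4 = 1.32.

1.32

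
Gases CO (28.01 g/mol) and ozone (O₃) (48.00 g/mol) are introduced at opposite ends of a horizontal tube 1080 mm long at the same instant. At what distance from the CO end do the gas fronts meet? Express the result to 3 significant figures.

612 mm

Graham's law gives d_CO/d_O₃ = rate_CO/rate_O₃ = √(M_O₃/M_CO) = √(48.00/28.01) = 1.309.
With d_CO + d_O₃ = 1080 mm, d_O₃ = 1080/(1 + 1.309) = 467.7 mm.
d_CO = 1080 − 467.7 = 612 mm.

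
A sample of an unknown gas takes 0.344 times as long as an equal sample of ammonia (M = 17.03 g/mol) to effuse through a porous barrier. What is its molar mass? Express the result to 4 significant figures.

Using Graham's law: t_X/t_NH₃ = √(M_X/M_NH₃).
0.344 = √(M_X/17.03)
M_X = 17.03 × 0.344² = 17.03 × 0.1183 = 2.015 g/mol

2.015 g/mol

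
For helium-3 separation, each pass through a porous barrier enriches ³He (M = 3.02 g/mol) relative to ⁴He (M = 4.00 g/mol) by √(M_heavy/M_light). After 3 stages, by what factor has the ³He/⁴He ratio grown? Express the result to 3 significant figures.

The single-stage factor is √(M_heavy/M_light), so 3 stages give [√(4.00/3.02)]^3 = (4.00/3.02)^(3/2).
= 1.32450^(3/2) = 1.52.

1.52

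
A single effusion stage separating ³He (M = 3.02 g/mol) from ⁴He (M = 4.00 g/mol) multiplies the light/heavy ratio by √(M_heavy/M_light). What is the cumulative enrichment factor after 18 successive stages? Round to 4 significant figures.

The single-stage factor is √(M_heavy/M_light), so 18 stages give [√(4.00/3.02)]^18 = (4.00/3.02)^(18/2).
= 1.32450^9 = 12.55.

12.55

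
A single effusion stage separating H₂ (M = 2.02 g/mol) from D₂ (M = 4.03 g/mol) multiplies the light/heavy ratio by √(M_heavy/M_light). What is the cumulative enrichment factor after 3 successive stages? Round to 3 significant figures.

Overall factor = α^3 with α = √(4.03/2.02), i.e. (4.03/2.02)^(3/2).
= 1.99505^(3/2) = 2.82.

2.82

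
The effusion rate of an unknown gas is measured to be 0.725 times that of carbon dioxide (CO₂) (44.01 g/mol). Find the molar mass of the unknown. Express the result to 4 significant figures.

83.73 g/mol

From Graham's law, rate_X/rate_CO₂ = √(M_CO₂/M_X).
0.725 = √(44.01/M_X)
M_X = 44.01 / 0.725² = 44.01 / 0.5256 = 83.73 g/mol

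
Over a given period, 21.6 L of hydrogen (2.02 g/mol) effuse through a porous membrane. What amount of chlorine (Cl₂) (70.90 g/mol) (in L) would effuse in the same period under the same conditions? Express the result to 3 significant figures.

By Graham's law, rate_Cl₂/rate_H₂ = √(M_H₂/M_Cl₂) = √(2.02/70.90) = √0.02849 = 0.1688.
So the volume for Cl₂ is 21.6 × 0.1688 = 3.65 L.

3.65 L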